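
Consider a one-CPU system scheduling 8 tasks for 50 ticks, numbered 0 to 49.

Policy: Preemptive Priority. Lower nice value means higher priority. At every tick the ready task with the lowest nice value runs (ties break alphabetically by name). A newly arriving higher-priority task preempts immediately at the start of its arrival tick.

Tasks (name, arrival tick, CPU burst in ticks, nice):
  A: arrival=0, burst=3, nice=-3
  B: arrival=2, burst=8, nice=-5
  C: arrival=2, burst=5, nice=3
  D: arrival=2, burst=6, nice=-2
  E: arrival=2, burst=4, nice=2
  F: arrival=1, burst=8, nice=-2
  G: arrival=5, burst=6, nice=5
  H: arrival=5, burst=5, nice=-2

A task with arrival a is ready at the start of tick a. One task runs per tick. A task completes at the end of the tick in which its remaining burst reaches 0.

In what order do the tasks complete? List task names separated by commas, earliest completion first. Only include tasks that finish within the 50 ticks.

completion order = B, A, D, F, H, E, C, G

t=0: ready={A} → run A
t=1: ready={A,F} → run A
t=2: ready={A,B,C,D,E,F} → run B
t=3: ready={A,B,C,D,E,F} → run B
t=4: ready={A,B,C,D,E,F} → run B
t=5: ready={A,B,C,D,E,F,G,H} → run B
t=6: ready={A,B,C,D,E,F,G,H} → run B
t=7: ready={A,B,C,D,E,F,G,H} → run B
t=8: ready={A,B,C,D,E,F,G,H} → run B
t=9: ready={A,B,C,D,E,F,G,H} → run B
t=10: ready={A,C,D,E,F,G,H} → run A
t=11: ready={C,D,E,F,G,H} → run D
t=12: ready={C,D,E,F,G,H} → run D
t=13: ready={C,D,E,F,G,H} → run D
t=14: ready={C,D,E,F,G,H} → run D
t=15: ready={C,D,E,F,G,H} → run D
t=16: ready={C,D,E,F,G,H} → run D
t=17: ready={C,E,F,G,H} → run F
t=18: ready={C,E,F,G,H} → run F
t=19: ready={C,E,F,G,H} → run F
t=20: ready={C,E,F,G,H} → run F
t=21: ready={C,E,F,G,H} → run F
t=22: ready={C,E,F,G,H} → run F
t=23: ready={C,E,F,G,H} → run F
t=24: ready={C,E,F,G,H} → run F
t=25: ready={C,E,G,H} → run H
t=26: ready={C,E,G,H} → run H
t=27: ready={C,E,G,H} → run H
t=28: ready={C,E,G,H} → run H
t=29: ready={C,E,G,H} → run H
t=30: ready={C,E,G} → run E
t=31: ready={C,E,G} → run E
t=32: ready={C,E,G} → run E
t=33: ready={C,E,G} → run E
t=34: ready={C,G} → run C
t=35: ready={C,G} → run C
t=36: ready={C,G} → run C
t=37: ready={C,G} → run C
t=38: ready={C,G} → run C
t=39: ready={G} → run G
t=40: ready={G} → run G
t=41: ready={G} → run G
t=42: ready={G} → run G
t=43: ready={G} → run G
t=44: ready={G} → run G
t=45: (idle)
t=46: (idle)
t=47: (idle)
t=48: (idle)
t=49: (idle)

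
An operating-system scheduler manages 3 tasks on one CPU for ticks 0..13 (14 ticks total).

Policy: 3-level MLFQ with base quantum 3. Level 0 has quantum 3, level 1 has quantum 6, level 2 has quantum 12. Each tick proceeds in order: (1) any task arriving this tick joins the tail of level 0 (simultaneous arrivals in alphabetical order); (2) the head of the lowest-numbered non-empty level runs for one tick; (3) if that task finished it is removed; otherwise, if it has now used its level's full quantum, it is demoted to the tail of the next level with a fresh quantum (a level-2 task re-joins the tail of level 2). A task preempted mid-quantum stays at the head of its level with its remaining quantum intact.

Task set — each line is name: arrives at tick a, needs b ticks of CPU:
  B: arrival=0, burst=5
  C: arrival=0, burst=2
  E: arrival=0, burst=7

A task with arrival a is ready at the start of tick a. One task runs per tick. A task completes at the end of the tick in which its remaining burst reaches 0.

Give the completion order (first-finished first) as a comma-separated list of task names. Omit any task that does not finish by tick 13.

completion order = C, B, E

t=0: L0/L1/L2 = BCE/-/- → run B
t=1: L0/L1/L2 = BCE/-/- → run B
t=2: L0/L1/L2 = BCE/-/- → run B
t=3: L0/L1/L2 = CE/B/- → run C
t=4: L0/L1/L2 = CE/B/- → run C
t=5: L0/L1/L2 = E/B/- → run E
t=6: L0/L1/L2 = E/B/- → run E
t=7: L0/L1/L2 = E/B/- → run E
t=8: L0/L1/L2 = -/BE/- → run B
t=9: L0/L1/L2 = -/BE/- → run B
t=10: L0/L1/L2 = -/E/- → run E
t=11: L0/L1/L2 = -/E/- → run E
t=12: L0/L1/L2 = -/E/- → run E
t=13: L0/L1/L2 = -/E/- → run E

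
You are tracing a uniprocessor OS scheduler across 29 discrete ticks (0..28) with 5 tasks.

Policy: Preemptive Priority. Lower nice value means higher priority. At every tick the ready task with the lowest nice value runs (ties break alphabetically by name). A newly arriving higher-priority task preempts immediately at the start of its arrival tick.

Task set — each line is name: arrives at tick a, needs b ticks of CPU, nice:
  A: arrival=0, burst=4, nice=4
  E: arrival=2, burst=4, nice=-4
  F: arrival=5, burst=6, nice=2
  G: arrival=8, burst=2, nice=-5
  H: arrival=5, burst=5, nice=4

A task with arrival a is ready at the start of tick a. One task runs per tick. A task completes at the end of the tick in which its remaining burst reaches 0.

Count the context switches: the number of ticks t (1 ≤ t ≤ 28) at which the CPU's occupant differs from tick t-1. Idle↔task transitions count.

t=0: ready={A} → run A
t=1: ready={A} → run A
t=2: ready={A,E} → run E
t=3: ready={A,E} → run E
t=4: ready={A,E} → run E
t=5: ready={A,E,F,H} → run E
t=6: ready={A,F,H} → run F
t=7: ready={A,F,H} → run F
t=8: ready={A,F,G,H} → run G
t=9: ready={A,F,G,H} → run G
t=10: ready={A,F,H} → run F
t=11: ready={A,F,H} → run F
t=12: ready={A,F,H} → run F
t=13: ready={A,F,H} → run F
t=14: ready={A,H} → run A
t=15: ready={A,H} → run A
t=16: ready={H} → run H
t=17: ready={H} → run H
t=18: ready={H} → run H
t=19: ready={H} → run H
t=20: ready={H} → run H
t=21: (idle)
t=22: (idle)
t=23: (idle)
t=24: (idle)
t=25: (idle)
t=26: (idle)
t=27: (idle)
t=28: (idle)

context switches = 7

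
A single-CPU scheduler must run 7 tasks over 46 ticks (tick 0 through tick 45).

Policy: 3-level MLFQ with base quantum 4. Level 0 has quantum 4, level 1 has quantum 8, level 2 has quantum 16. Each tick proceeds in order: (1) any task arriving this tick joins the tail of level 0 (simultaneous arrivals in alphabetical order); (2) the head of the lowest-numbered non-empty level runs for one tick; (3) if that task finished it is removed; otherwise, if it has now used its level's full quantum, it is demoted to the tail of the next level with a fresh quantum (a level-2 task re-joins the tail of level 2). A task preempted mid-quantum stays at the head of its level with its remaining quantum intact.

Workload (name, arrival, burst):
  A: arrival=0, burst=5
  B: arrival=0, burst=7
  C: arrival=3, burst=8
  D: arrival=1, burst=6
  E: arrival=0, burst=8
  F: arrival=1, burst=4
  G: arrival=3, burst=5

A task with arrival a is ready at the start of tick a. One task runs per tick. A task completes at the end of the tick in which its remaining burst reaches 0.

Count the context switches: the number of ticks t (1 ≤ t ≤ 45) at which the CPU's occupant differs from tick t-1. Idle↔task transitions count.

context switches = 13

t=0: L0/L1/L2 = ABE/-/- → run A
t=1: L0/L1/L2 = ABEDF/-/- → run A
t=2: L0/L1/L2 = ABEDF/-/- → run A
t=3: L0/L1/L2 = ABEDFCG/-/- → run A
t=4: L0/L1/L2 = BEDFCG/A/- → run B
t=5: L0/L1/L2 = BEDFCG/A/- → run B
t=6: L0/L1/L2 = BEDFCG/A/- → run B
t=7: L0/L1/L2 = BEDFCG/A/- → run B
t=8: L0/L1/L2 = EDFCG/AB/- → run E
t=9: L0/L1/L2 = EDFCG/AB/- → run E
t=10: L0/L1/L2 = EDFCG/AB/- → run E
t=11: L0/L1/L2 = EDFCG/AB/- → run E
t=12: L0/L1/L2 = DFCG/ABE/- → run D
t=13: L0/L1/L2 = DFCG/ABE/- → run D
t=14: L0/L1/L2 = DFCG/ABE/- → run D
t=15: L0/L1/L2 = DFCG/ABE/- → run D
t=16: L0/L1/L2 = FCG/ABED/- → run F
t=17: L0/L1/L2 = FCG/ABED/- → run F
t=18: L0/L1/L2 = FCG/ABED/- → run F
t=19: L0/L1/L2 = FCG/ABED/- → run F
t=20: L0/L1/L2 = CG/ABED/- → run C
t=21: L0/L1/L2 = CG/ABED/- → run C
t=22: L0/L1/L2 = CG/ABED/- → run C
t=23: L0/L1/L2 = CG/ABED/- → run C
t=24: L0/L1/L2 = G/ABEDC/- → run G
t=25: L0/L1/L2 = G/ABEDC/- → run G
t=26: L0/L1/L2 = G/ABEDC/- → run G
t=27: L0/L1/L2 = G/ABEDC/- → run G
t=28: L0/L1/L2 = -/ABEDCG/- → run A
t=29: L0/L1/L2 = -/BEDCG/- → run B
t=30: L0/L1/L2 = -/BEDCG/- → run B
t=31: L0/L1/L2 = -/BEDCG/- → run B
t=32: L0/L1/L2 = -/EDCG/- → run E
t=33: L0/L1/L2 = -/EDCG/- → run E
t=34: L0/L1/L2 = -/EDCG/- → run E
t=35: L0/L1/L2 = -/EDCG/- → run E
t=36: L0/L1/L2 = -/DCG/- → run D
t=37: L0/L1/L2 = -/DCG/- → run D
t=38: L0/L1/L2 = -/CG/- → run C
t=39: L0/L1/L2 = -/CG/- → run C
t=40: L0/L1/L2 = -/CG/- → run C
t=41: L0/L1/L2 = -/CG/- → run C
t=42: L0/L1/L2 = -/G/- → run G
t=43: (idle)
t=44: (idle)
t=45: (idle)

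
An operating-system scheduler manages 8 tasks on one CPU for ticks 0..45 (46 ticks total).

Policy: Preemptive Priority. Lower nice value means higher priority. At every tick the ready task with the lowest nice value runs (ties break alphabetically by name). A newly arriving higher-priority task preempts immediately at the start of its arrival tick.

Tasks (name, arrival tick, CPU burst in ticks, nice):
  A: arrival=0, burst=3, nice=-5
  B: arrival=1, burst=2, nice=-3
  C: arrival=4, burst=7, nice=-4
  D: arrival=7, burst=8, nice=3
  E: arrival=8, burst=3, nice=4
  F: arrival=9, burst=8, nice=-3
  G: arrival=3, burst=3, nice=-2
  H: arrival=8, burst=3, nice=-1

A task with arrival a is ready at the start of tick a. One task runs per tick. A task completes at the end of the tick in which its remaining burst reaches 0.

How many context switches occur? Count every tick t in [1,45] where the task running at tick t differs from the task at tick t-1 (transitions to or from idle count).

t=0: ready={A} → run A
t=1: ready={A,B} → run A
t=2: ready={A,B} → run A
t=3: ready={B,G} → run B
t=4: ready={B,C,G} → run C
t=5: ready={B,C,G} → run C
t=6: ready={B,C,G} → run C
t=7: ready={B,C,D,G} → run C
t=8: ready={B,C,D,E,G,H} → run C
t=9: ready={B,C,D,E,F,G,H} → run C
t=10: ready={B,C,D,E,F,G,H} → run C
t=11: ready={B,D,E,F,G,H} → run B
t=12: ready={D,E,F,G,H} → run F
t=13: ready={D,E,F,G,H} → run F
t=14: ready={D,E,F,G,H} → run F
t=15: ready={D,E,F,G,H} → run F
t=16: ready={D,E,F,G,H} → run F
t=17: ready={D,E,F,G,H} → run F
t=18: ready={D,E,F,G,H} → run F
t=19: ready={D,E,F,G,H} → run F
t=20: ready={D,E,G,H} → run G
t=21: ready={D,E,G,H} → run G
t=22: ready={D,E,G,H} → run G
t=23: ready={D,E,H} → run H
t=24: ready={D,E,H} → run H
t=25: ready={D,E,H} → run H
t=26: ready={D,E} → run D
t=27: ready={D,E} → run D
t=28: ready={D,E} → run D
t=29: ready={D,E} → run D
t=30: ready={D,E} → run D
t=31: ready={D,E} → run D
t=32: ready={D,E} → run D
t=33: ready={D,E} → run D
t=34: ready={E} → run E
t=35: ready={E} → run E
t=36: ready={E} → run E
t=37: (idle)
t=38: (idle)
t=39: (idle)
t=40: (idle)
t=41: (idle)
t=42: (idle)
t=43: (idle)
t=44: (idle)
t=45: (idle)

context switches = 9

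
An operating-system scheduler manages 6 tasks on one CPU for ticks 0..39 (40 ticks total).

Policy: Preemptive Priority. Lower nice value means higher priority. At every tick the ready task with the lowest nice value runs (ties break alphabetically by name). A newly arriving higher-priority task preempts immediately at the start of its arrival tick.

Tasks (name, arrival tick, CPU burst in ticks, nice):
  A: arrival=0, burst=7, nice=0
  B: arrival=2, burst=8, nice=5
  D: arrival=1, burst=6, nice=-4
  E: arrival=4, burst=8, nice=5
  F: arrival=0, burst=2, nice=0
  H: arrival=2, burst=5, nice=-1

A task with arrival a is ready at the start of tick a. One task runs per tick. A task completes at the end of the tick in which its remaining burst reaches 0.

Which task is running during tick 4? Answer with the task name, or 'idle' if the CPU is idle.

t=0: ready={A,F} → run A
t=1: ready={A,D,F} → run D
t=2: ready={A,B,D,F,H} → run D
t=3: ready={A,B,D,F,H} → run D
t=4: ready={A,B,D,E,F,H} → run D
t=5: ready={A,B,D,E,F,H} → run D
t=6: ready={A,B,D,E,F,H} → run D
t=7: ready={A,B,E,F,H} → run H
t=8: ready={A,B,E,F,H} → run H
t=9: ready={A,B,E,F,H} → run H
t=10: ready={A,B,E,F,H} → run H
t=11: ready={A,B,E,F,H} → run H
t=12: ready={A,B,E,F} → run A
t=13: ready={A,B,E,F} → run A
t=14: ready={A,B,E,F} → run A
t=15: ready={A,B,E,F} → run A
t=16: ready={A,B,E,F} → run A
t=17: ready={A,B,E,F} → run A
t=18: ready={B,E,F} → run F
t=19: ready={B,E,F} → run F
t=20: ready={B,E} → run B
t=21: ready={B,E} → run B
t=22: ready={B,E} → run B
t=23: ready={B,E} → run B
t=24: ready={B,E} → run B
t=25: ready={B,E} → run B
t=26: ready={B,E} → run B
t=27: ready={B,E} → run B
t=28: ready={E} → run E
t=29: ready={E} → run E
t=30: ready={E} → run E
t=31: ready={E} → run E
t=32: ready={E} → run E
t=33: ready={E} → run E
t=34: ready={E} → run E
t=35: ready={E} → run E
t=36: (idle)
t=37: (idle)
t=38: (idle)
t=39: (idle)

running at tick 4 = D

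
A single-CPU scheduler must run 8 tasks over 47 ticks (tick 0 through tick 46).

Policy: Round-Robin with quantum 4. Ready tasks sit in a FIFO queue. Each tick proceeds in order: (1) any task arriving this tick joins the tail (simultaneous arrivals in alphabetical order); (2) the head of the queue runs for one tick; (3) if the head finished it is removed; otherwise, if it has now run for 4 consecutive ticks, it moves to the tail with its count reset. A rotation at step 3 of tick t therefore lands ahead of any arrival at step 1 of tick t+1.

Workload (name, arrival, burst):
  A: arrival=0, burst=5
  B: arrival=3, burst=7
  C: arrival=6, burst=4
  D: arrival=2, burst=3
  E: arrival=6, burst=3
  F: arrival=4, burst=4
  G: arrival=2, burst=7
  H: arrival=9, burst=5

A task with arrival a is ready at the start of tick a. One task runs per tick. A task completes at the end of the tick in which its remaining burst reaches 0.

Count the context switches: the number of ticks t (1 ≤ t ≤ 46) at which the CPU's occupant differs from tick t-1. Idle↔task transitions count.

t=0: queue=[A] q_used=0 → run A
t=1: queue=[A] q_used=1 → run A
t=2: queue=[A,D,G] q_used=2 → run A
t=3: queue=[A,D,G,B] q_used=3 → run A
t=4: queue=[D,G,B,A,F] q_used=0 → run D
t=5: queue=[D,G,B,A,F] q_used=1 → run D
t=6: queue=[D,G,B,A,F,C,E] q_used=2 → run D
t=7: queue=[G,B,A,F,C,E] q_used=0 → run G
t=8: queue=[G,B,A,F,C,E] q_used=1 → run G
t=9: queue=[G,B,A,F,C,E,H] q_used=2 → run G
t=10: queue=[G,B,A,F,C,E,H] q_used=3 → run G
t=11: queue=[B,A,F,C,E,H,G] q_used=0 → run B
t=12: queue=[B,A,F,C,E,H,G] q_used=1 → run B
t=13: queue=[B,A,F,C,E,H,G] q_used=2 → run B
t=14: queue=[B,A,F,C,E,H,G] q_used=3 → run B
t=15: queue=[A,F,C,E,H,G,B] q_used=0 → run A
t=16: queue=[F,C,E,H,G,B] q_used=0 → run F
t=17: queue=[F,C,E,H,G,B] q_used=1 → run F
t=18: queue=[F,C,E,H,G,B] q_used=2 → run F
t=19: queue=[F,C,E,H,G,B] q_used=3 → run F
t=20: queue=[C,E,H,G,B] q_used=0 → run C
t=21: queue=[C,E,H,G,B] q_used=1 → run C
t=22: queue=[C,E,H,G,B] q_used=2 → run C
t=23: queue=[C,E,H,G,B] q_used=3 → run C
t=24: queue=[E,H,G,B] q_used=0 → run E
t=25: queue=[E,H,G,B] q_used=1 → run E
t=26: queue=[E,H,G,B] q_used=2 → run E
t=27: queue=[H,G,B] q_used=0 → run H
t=28: queue=[H,G,B] q_used=1 → run H
t=29: queue=[H,G,B] q_used=2 → run H
t=30: queue=[H,G,B] q_used=3 → run H
t=31: queue=[G,B,H] q_used=0 → run G
t=32: queue=[G,B,H] q_used=1 → run G
t=33: queue=[G,B,H] q_used=2 → run G
t=34: queue=[B,H] q_used=0 → run B
t=35: queue=[B,H] q_used=1 → run B
t=36: queue=[B,H] q_used=2 → run B
t=37: queue=[H] q_used=0 → run H
t=38: (idle)
t=39: (idle)
t=40: (idle)
t=41: (idle)
t=42: (idle)
t=43: (idle)
t=44: (idle)
t=45: (idle)
t=46: (idle)

context switches = 12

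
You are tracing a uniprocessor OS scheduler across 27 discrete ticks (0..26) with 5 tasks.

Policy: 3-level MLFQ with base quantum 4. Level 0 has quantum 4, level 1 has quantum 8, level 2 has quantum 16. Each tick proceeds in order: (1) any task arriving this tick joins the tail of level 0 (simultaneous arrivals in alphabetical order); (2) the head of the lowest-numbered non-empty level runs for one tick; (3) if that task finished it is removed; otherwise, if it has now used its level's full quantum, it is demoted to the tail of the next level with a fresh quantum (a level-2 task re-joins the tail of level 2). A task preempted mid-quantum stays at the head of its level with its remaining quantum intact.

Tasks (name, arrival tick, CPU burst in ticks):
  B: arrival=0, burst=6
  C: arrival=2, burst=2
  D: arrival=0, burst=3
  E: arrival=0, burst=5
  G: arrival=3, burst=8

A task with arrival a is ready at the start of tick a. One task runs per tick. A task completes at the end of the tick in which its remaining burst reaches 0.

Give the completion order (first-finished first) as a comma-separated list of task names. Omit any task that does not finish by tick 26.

t=0: L0/L1/L2 = BDE/-/- → run B
t=1: L0/L1/L2 = BDE/-/- → run B
t=2: L0/L1/L2 = BDEC/-/- → run B
t=3: L0/L1/L2 = BDECG/-/- → run B
t=4: L0/L1/L2 = DECG/B/- → run D
t=5: L0/L1/L2 = DECG/B/- → run D
t=6: L0/L1/L2 = DECG/B/- → run D
t=7: L0/L1/L2 = ECG/B/- → run E
t=8: L0/L1/L2 = ECG/B/- → run E
t=9: L0/L1/L2 = ECG/B/- → run E
t=10: L0/L1/L2 = ECG/B/- → run E
t=11: L0/L1/L2 = CG/BE/- → run C
t=12: L0/L1/L2 = CG/BE/- → run C
t=13: L0/L1/L2 = G/BE/- → run G
t=14: L0/L1/L2 = G/BE/- → run G
t=15: L0/L1/L2 = G/BE/- → run G
t=16: L0/L1/L2 = G/BE/- → run G
t=17: L0/L1/L2 = -/BEG/- → run B
t=18: L0/L1/L2 = -/BEG/- → run B
t=19: L0/L1/L2 = -/EG/- → run E
t=20: L0/L1/L2 = -/G/- → run G
t=21: L0/L1/L2 = -/G/- → run G
t=22: L0/L1/L2 = -/G/- → run G
t=23: L0/L1/L2 = -/G/- → run G
t=24: (idle)
t=25: (idle)
t=26: (idle)

completion order = D, C, B, E, G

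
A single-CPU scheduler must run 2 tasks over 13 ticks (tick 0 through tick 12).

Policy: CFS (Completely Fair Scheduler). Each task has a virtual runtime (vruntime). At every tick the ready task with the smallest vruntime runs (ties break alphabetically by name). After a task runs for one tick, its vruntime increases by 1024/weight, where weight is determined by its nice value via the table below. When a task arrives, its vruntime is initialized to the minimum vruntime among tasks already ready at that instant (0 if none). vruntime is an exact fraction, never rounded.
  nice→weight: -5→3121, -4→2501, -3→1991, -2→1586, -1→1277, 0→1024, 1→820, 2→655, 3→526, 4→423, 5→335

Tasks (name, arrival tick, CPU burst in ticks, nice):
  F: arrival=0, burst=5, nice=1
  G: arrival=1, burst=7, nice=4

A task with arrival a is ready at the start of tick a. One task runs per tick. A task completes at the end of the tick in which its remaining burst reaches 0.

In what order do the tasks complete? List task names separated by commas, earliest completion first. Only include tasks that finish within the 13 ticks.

completion order = F, G

t=0: vr[F=0] → run F
t=1: vr[F=256/205 G=256/205] → run F
t=2: vr[F=512/205 G=256/205] → run G
t=3: vr[F=512/205 G=318208/86715] → run F
t=4: vr[F=768/205 G=318208/86715] → run G
t=5: vr[F=768/205 G=528128/86715] → run F
t=6: vr[F=1024/205 G=528128/86715] → run F
t=7: vr[G=528128/86715] → run G
t=8: vr[G=246016/28905] → run G
t=9: vr[G=947968/86715] → run G
t=10: vr[G=1157888/86715] → run G
t=11: vr[G=455936/28905] → run G
t=12: (idle)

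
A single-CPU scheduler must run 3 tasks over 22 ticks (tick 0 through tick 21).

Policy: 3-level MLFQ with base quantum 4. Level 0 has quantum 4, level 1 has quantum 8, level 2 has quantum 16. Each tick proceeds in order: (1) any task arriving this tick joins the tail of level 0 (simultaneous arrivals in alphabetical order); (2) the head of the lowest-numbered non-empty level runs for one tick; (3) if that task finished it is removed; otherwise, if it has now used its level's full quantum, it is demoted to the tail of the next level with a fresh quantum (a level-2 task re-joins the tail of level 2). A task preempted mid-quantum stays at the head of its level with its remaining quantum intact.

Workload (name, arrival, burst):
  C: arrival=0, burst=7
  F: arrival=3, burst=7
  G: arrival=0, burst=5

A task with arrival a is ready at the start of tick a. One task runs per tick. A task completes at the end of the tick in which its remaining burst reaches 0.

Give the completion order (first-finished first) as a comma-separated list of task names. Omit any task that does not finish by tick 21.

t=0: L0/L1/L2 = CG/-/- → run C
t=1: L0/L1/L2 = CG/-/- → run C
t=2: L0/L1/L2 = CG/-/- → run C
t=3: L0/L1/L2 = CGF/-/- → run C
t=4: L0/L1/L2 = GF/C/- → run G
t=5: L0/L1/L2 = GF/C/- → run G
t=6: L0/L1/L2 = GF/C/- → run G
t=7: L0/L1/L2 = GF/C/- → run G
t=8: L0/L1/L2 = F/CG/- → run F
t=9: L0/L1/L2 = F/CG/- → run F
t=10: L0/L1/L2 = F/CG/- → run F
t=11: L0/L1/L2 = F/CG/- → run F
t=12: L0/L1/L2 = -/CGF/- → run C
t=13: L0/L1/L2 = -/CGF/- → run C
t=14: L0/L1/L2 = -/CGF/- → run C
t=15: L0/L1/L2 = -/GF/- → run G
t=16: L0/L1/L2 = -/F/- → run F
t=17: L0/L1/L2 = -/F/- → run F
t=18: L0/L1/L2 = -/F/- → run F
t=19: (idle)
t=20: (idle)
t=21: (idle)

completion order = C, G, F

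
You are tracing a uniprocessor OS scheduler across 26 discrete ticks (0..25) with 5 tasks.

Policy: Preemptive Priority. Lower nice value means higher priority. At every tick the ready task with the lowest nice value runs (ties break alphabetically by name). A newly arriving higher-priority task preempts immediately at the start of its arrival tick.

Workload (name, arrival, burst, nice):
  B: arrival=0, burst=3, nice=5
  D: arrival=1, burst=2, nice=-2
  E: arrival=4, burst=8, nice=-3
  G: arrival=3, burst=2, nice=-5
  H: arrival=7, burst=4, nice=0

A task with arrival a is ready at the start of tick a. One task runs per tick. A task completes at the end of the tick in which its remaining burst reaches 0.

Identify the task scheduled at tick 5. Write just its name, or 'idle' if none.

t=0: ready={B} → run B
t=1: ready={B,D} → run D
t=2: ready={B,D} → run D
t=3: ready={B,G} → run G
t=4: ready={B,E,G} → run G
t=5: ready={B,E} → run E
t=6: ready={B,E} → run E
t=7: ready={B,E,H} → run E
t=8: ready={B,E,H} → run E
t=9: ready={B,E,H} → run E
t=10: ready={B,E,H} → run E
t=11: ready={B,E,H} → run E
t=12: ready={B,E,H} → run E
t=13: ready={B,H} → run H
t=14: ready={B,H} → run H
t=15: ready={B,H} → run H
t=16: ready={B,H} → run H
t=17: ready={B} → run B
t=18: ready={B} → run B
t=19: (idle)
t=20: (idle)
t=21: (idle)
t=22: (idle)
t=23: (idle)
t=24: (idle)
t=25: (idle)

running at tick 5 = E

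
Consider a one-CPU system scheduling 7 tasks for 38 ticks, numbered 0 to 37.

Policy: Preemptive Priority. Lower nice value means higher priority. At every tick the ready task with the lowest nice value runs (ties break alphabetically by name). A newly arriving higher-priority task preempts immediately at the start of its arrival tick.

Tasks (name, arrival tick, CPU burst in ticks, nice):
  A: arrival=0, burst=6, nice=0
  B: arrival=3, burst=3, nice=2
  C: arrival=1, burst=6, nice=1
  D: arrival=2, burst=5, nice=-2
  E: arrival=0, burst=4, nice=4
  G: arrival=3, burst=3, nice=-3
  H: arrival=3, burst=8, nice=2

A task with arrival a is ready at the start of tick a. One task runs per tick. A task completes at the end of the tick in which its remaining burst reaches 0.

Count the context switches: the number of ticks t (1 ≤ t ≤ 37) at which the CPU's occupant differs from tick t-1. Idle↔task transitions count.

t=0: ready={A,E} → run A
t=1: ready={A,C,E} → run A
t=2: ready={A,C,D,E} → run D
t=3: ready={A,B,C,D,E,G,H} → run G
t=4: ready={A,B,C,D,E,G,H} → run G
t=5: ready={A,B,C,D,E,G,H} → run G
t=6: ready={A,B,C,D,E,H} → run D
t=7: ready={A,B,C,D,E,H} → run D
t=8: ready={A,B,C,D,E,H} → run D
t=9: ready={A,B,C,D,E,H} → run D
t=10: ready={A,B,C,E,H} → run A
t=11: ready={A,B,C,E,H} → run A
t=12: ready={A,B,C,E,H} → run A
t=13: ready={A,B,C,E,H} → run A
t=14: ready={B,C,E,H} → run C
t=15: ready={B,C,E,H} → run C
t=16: ready={B,C,E,H} → run C
t=17: ready={B,C,E,H} → run C
t=18: ready={B,C,E,H} → run C
t=19: ready={B,C,E,H} → run C
t=20: ready={B,E,H} → run B
t=21: ready={B,E,H} → run B
t=22: ready={B,E,H} → run B
t=23: ready={E,H} → run H
t=24: ready={E,H} → run H
t=25: ready={E,H} → run H
t=26: ready={E,H} → run H
t=27: ready={E,H} → run H
t=28: ready={E,H} → run H
t=29: ready={E,H} → run H
t=30: ready={E,H} → run H
t=31: ready={E} → run E
t=32: ready={E} → run E
t=33: ready={E} → run E
t=34: ready={E} → run E
t=35: (idle)
t=36: (idle)
t=37: (idle)

context switches = 9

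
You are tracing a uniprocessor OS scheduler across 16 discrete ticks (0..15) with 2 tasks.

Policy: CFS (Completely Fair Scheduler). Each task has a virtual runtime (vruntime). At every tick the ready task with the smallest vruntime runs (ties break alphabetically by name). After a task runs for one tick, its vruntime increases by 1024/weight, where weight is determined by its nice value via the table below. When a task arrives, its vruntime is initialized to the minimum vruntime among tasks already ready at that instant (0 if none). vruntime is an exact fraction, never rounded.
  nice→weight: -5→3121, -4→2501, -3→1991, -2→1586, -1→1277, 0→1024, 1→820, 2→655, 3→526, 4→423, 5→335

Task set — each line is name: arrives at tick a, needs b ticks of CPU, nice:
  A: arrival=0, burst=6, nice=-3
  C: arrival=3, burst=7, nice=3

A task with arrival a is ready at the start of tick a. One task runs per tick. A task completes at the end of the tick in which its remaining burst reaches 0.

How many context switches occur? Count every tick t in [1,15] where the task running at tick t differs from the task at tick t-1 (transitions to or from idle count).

t=0: vr[A=0] → run A
t=1: vr[A=1024/1991] → run A
t=2: vr[A=2048/1991] → run A
t=3: vr[A=3072/1991 C=3072/1991] → run A
t=4: vr[A=4096/1991 C=3072/1991] → run C
t=5: vr[A=4096/1991 C=1827328/523633] → run A
t=6: vr[A=5120/1991 C=1827328/523633] → run A
t=7: vr[C=1827328/523633] → run C
t=8: vr[C=2846720/523633] → run C
t=9: vr[C=3866112/523633] → run C
t=10: vr[C=4885504/523633] → run C
t=11: vr[C=5904896/523633] → run C
t=12: vr[C=6924288/523633] → run C
t=13: (idle)
t=14: (idle)
t=15: (idle)

context switches = 4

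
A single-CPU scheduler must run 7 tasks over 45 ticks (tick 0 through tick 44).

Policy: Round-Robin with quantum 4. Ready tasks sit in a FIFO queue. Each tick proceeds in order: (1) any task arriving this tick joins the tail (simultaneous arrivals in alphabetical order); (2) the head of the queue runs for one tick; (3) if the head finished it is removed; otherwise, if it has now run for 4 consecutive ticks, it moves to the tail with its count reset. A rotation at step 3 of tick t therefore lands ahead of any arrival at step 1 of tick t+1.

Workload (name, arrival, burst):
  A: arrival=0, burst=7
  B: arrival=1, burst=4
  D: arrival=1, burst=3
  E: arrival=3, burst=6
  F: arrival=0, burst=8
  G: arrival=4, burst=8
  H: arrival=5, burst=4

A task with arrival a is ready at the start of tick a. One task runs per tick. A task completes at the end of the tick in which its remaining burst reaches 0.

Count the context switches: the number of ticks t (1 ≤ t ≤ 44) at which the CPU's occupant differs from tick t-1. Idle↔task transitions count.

context switches = 11

t=0: queue=[A,F] q_used=0 → run A
t=1: queue=[A,F,B,D] q_used=1 → run A
t=2: queue=[A,F,B,D] q_used=2 → run A
t=3: queue=[A,F,B,D,E] q_used=3 → run A
t=4: queue=[F,B,D,E,A,G] q_used=0 → run F
t=5: queue=[F,B,D,E,A,G,H] q_used=1 → run F
t=6: queue=[F,B,D,E,A,G,H] q_used=2 → run F
t=7: queue=[F,B,D,E,A,G,H] q_used=3 → run F
t=8: queue=[B,D,E,A,G,H,F] q_used=0 → run B
t=9: queue=[B,D,E,A,G,H,F] q_used=1 → run B
t=10: queue=[B,D,E,A,G,H,F] q_used=2 → run B
t=11: queue=[B,D,E,A,G,H,F] q_used=3 → run B
t=12: queue=[D,E,A,G,H,F] q_used=0 → run D
t=13: queue=[D,E,A,G,H,F] q_used=1 → run D
t=14: queue=[D,E,A,G,H,F] q_used=2 → run D
t=15: queue=[E,A,G,H,F] q_used=0 → run E
t=16: queue=[E,A,G,H,F] q_used=1 → run E
t=17: queue=[E,A,G,H,F] q_used=2 → run E
t=18: queue=[E,A,G,H,F] q_used=3 → run E
t=19: queue=[A,G,H,F,E] q_used=0 → run A
t=20: queue=[A,G,H,F,E] q_used=1 → run A
t=21: queue=[A,G,H,F,E] q_used=2 → run A
t=22: queue=[G,H,F,E] q_used=0 → run G
t=23: queue=[G,H,F,E] q_used=1 → run G
t=24: queue=[G,H,F,E] q_used=2 → run G
t=25: queue=[G,H,F,E] q_used=3 → run G
t=26: queue=[H,F,E,G] q_used=0 → run H
t=27: queue=[H,F,E,G] q_used=1 → run H
t=28: queue=[H,F,E,G] q_used=2 → run H
t=29: queue=[H,F,E,G] q_used=3 → run H
t=30: queue=[F,E,G] q_used=0 → run F
t=31: queue=[F,E,G] q_used=1 → run F
t=32: queue=[F,E,G] q_used=2 → run F
t=33: queue=[F,E,G] q_used=3 → run F
t=34: queue=[E,G] q_used=0 → run E
t=35: queue=[E,G] q_used=1 → run E
t=36: queue=[G] q_used=0 → run G
t=37: queue=[G] q_used=1 → run G
t=38: queue=[G] q_used=2 → run G
t=39: queue=[G] q_used=3 → run G
t=40: (idle)
t=41: (idle)
t=42: (idle)
t=43: (idle)
t=44: (idle)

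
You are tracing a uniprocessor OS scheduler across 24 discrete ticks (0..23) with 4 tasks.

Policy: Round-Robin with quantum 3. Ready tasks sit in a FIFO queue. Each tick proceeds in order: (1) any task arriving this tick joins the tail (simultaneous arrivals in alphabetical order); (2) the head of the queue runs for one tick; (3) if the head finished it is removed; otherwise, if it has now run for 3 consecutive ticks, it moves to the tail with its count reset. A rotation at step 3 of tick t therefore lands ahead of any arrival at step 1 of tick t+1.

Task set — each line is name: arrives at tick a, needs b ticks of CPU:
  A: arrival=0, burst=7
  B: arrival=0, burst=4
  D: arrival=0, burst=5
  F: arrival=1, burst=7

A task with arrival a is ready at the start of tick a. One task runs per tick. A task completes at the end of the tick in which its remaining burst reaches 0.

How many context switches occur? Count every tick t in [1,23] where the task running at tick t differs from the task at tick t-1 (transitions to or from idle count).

t=0: queue=[A,B,D] q_used=0 → run A
t=1: queue=[A,B,D,F] q_used=1 → run A
t=2: queue=[A,B,D,F] q_used=2 → run A
t=3: queue=[B,D,F,A] q_used=0 → run B
t=4: queue=[B,D,F,A] q_used=1 → run B
t=5: queue=[B,D,F,A] q_used=2 → run B
t=6: queue=[D,F,A,B] q_used=0 → run D
t=7: queue=[D,F,A,B] q_used=1 → run D
t=8: queue=[D,F,A,B] q_used=2 → run D
t=9: queue=[F,A,B,D] q_used=0 → run F
t=10: queue=[F,A,B,D] q_used=1 → run F
t=11: queue=[F,A,B,D] q_used=2 → run F
t=12: queue=[A,B,D,F] q_used=0 → run A
t=13: queue=[A,B,D,F] q_used=1 → run A
t=14: queue=[A,B,D,F] q_used=2 → run A
t=15: queue=[B,D,F,A] q_used=0 → run B
t=16: queue=[D,F,A] q_used=0 → run D
t=17: queue=[D,F,A] q_used=1 → run D
t=18: queue=[F,A] q_used=0 → run F
t=19: queue=[F,A] q_used=1 → run F
t=20: queue=[F,A] q_used=2 → run F
t=21: queue=[A,F] q_used=0 → run A
t=22: queue=[F] q_used=0 → run F
t=23: (idle)

context switches = 10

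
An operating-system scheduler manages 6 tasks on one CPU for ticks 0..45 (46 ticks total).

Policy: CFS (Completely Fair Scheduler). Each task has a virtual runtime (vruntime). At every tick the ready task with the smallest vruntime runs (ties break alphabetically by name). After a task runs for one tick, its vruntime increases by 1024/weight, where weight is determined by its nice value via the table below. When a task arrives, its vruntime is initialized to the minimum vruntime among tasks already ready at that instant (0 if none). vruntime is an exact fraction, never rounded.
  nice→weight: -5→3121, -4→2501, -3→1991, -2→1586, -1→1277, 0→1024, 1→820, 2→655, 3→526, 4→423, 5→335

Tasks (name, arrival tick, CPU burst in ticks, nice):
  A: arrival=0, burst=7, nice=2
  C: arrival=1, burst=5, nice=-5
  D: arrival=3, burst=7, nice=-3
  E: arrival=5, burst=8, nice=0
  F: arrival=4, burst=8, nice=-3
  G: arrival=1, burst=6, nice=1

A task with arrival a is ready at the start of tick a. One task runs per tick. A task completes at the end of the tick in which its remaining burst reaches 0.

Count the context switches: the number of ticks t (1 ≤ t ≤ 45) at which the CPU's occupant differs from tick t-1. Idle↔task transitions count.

context switches = 38

t=0: vr[A=0] → run A
t=1: vr[A=1024/655 C=1024/655 G=1024/655] → run A
t=2: vr[A=2048/655 C=1024/655 G=1024/655] → run C
t=3: vr[A=2048/655 C=3866624/2044255 D=1024/655 G=1024/655] → run D
t=4: vr[A=2048/655 C=3866624/2044255 D=2709504/1304105 F=1024/655 G=1024/655] → run F
t=5: vr[A=2048/655 C=3866624/2044255 D=2709504/1304105 E=1024/655 F=2709504/1304105 G=1024/655] → run E
t=6: vr[A=2048/655 C=3866624/2044255 D=2709504/1304105 E=1679/655 F=2709504/1304105 G=1024/655] → run G
t=7: vr[A=2048/655 C=3866624/2044255 D=2709504/1304105 E=1679/655 F=2709504/1304105 G=15104/5371] → run C
t=8: vr[A=2048/655 C=4537344/2044255 D=2709504/1304105 E=1679/655 F=2709504/1304105 G=15104/5371] → run D
t=9: vr[A=2048/655 C=4537344/2044255 D=3380224/1304105 E=1679/655 F=2709504/1304105 G=15104/5371] → run F
t=10: vr[A=2048/655 C=4537344/2044255 D=3380224/1304105 E=1679/655 F=3380224/1304105 G=15104/5371] → run C
t=11: vr[A=2048/655 C=5208064/2044255 D=3380224/1304105 E=1679/655 F=3380224/1304105 G=15104/5371] → run C
t=12: vr[A=2048/655 C=5878784/2044255 D=3380224/1304105 E=1679/655 F=3380224/1304105 G=15104/5371] → run E
t=13: vr[A=2048/655 C=5878784/2044255 D=3380224/1304105 E=2334/655 F=3380224/1304105 G=15104/5371] → run D
t=14: vr[A=2048/655 C=5878784/2044255 D=4050944/1304105 E=2334/655 F=3380224/1304105 G=15104/5371] → run F
t=15: vr[A=2048/655 C=5878784/2044255 D=4050944/1304105 E=2334/655 F=4050944/1304105 G=15104/5371] → run G
t=16: vr[A=2048/655 C=5878784/2044255 D=4050944/1304105 E=2334/655 F=4050944/1304105 G=109056/26855] → run C
t=17: vr[A=2048/655 D=4050944/1304105 E=2334/655 F=4050944/1304105 G=109056/26855] → run D
t=18: vr[A=2048/655 D=4721664/1304105 E=2334/655 F=4050944/1304105 G=109056/26855] → run F
t=19: vr[A=2048/655 D=4721664/1304105 E=2334/655 F=4721664/1304105 G=109056/26855] → run A
t=20: vr[A=3072/655 D=4721664/1304105 E=2334/655 F=4721664/1304105 G=109056/26855] → run E
t=21: vr[A=3072/655 D=4721664/1304105 E=2989/655 F=4721664/1304105 G=109056/26855] → run D
t=22: vr[A=3072/655 D=5392384/1304105 E=2989/655 F=4721664/1304105 G=109056/26855] → run F
t=23: vr[A=3072/655 D=5392384/1304105 E=2989/655 F=5392384/1304105 G=109056/26855] → run G
t=24: vr[A=3072/655 D=5392384/1304105 E=2989/655 F=5392384/1304105 G=142592/26855] → run D
t=25: vr[A=3072/655 D=6063104/1304105 E=2989/655 F=5392384/1304105 G=142592/26855] → run F
t=26: vr[A=3072/655 D=6063104/1304105 E=2989/655 F=6063104/1304105 G=142592/26855] → run E
t=27: vr[A=3072/655 D=6063104/1304105 E=3644/655 F=6063104/1304105 G=142592/26855] → run D
t=28: vr[A=3072/655 E=3644/655 F=6063104/1304105 G=142592/26855] → run F
t=29: vr[A=3072/655 E=3644/655 F=6733824/1304105 G=142592/26855] → run A
t=30: vr[A=4096/655 E=3644/655 F=6733824/1304105 G=142592/26855] → run F
t=31: vr[A=4096/655 E=3644/655 G=142592/26855] → run G
t=32: vr[A=4096/655 E=3644/655 G=176128/26855] → run E
t=33: vr[A=4096/655 E=4299/655 G=176128/26855] → run A
t=34: vr[A=1024/131 E=4299/655 G=176128/26855] → run G
t=35: vr[A=1024/131 E=4299/655 G=209664/26855] → run E
t=36: vr[A=1024/131 E=4954/655 G=209664/26855] → run E
t=37: vr[A=1024/131 E=5609/655 G=209664/26855] → run G
t=38: vr[A=1024/131 E=5609/655] → run A
t=39: vr[A=6144/655 E=5609/655] → run E
t=40: vr[A=6144/655] → run A
t=41: (idle)
t=42: (idle)
t=43: (idle)
t=44: (idle)
t=45: (idle)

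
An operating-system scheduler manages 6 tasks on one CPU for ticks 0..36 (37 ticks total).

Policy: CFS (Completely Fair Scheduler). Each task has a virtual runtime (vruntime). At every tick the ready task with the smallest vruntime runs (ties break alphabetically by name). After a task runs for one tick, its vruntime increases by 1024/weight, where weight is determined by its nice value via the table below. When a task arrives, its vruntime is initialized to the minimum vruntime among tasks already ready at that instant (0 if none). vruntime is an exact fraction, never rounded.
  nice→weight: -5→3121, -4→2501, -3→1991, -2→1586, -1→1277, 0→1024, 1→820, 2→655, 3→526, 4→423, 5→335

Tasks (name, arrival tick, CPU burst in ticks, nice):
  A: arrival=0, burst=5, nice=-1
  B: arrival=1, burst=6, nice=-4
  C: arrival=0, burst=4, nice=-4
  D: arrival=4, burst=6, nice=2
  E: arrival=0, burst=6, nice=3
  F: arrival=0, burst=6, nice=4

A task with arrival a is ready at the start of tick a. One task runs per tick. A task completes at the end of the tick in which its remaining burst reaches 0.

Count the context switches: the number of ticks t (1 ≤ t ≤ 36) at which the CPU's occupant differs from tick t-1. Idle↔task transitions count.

t=0: vr[A=0 C=0 E=0 F=0] → run A
t=1: vr[A=1024/1277 B=0 C=0 E=0 F=0] → run B
t=2: vr[A=1024/1277 B=1024/2501 C=0 E=0 F=0] → run C
t=3: vr[A=1024/1277 B=1024/2501 C=1024/2501 E=0 F=0] → run E
t=4: vr[A=1024/1277 B=1024/2501 C=1024/2501 D=0 E=512/263 F=0] → run D
t=5: vr[A=1024/1277 B=1024/2501 C=1024/2501 D=1024/655 E=512/263 F=0] → run F
t=6: vr[A=1024/1277 B=1024/2501 C=1024/2501 D=1024/655 E=512/263 F=1024/423] → run B
t=7: vr[A=1024/1277 B=2048/2501 C=1024/2501 D=1024/655 E=512/263 F=1024/423] → run C
t=8: vr[A=1024/1277 B=2048/2501 C=2048/2501 D=1024/655 E=512/263 F=1024/423] → run A
t=9: vr[A=2048/1277 B=2048/2501 C=2048/2501 D=1024/655 E=512/263 F=1024/423] → run B
t=10: vr[A=2048/1277 B=3072/2501 C=2048/2501 D=1024/655 E=512/263 F=1024/423] → run C
t=11: vr[A=2048/1277 B=3072/2501 C=3072/2501 D=1024/655 E=512/263 F=1024/423] → run B
t=12: vr[A=2048/1277 B=4096/2501 C=3072/2501 D=1024/655 E=512/263 F=1024/423] → run C
t=13: vr[A=2048/1277 B=4096/2501 D=1024/655 E=512/263 F=1024/423] → run D
t=14: vr[A=2048/1277 B=4096/2501 D=2048/655 E=512/263 F=1024/423] → run A
t=15: vr[A=3072/1277 B=4096/2501 D=2048/655 E=512/263 F=1024/423] → run B
t=16: vr[A=3072/1277 B=5120/2501 D=2048/655 E=512/263 F=1024/423] → run E
t=17: vr[A=3072/1277 B=5120/2501 D=2048/655 E=1024/263 F=1024/423] → run B
t=18: vr[A=3072/1277 D=2048/655 E=1024/263 F=1024/423] → run A
t=19: vr[A=4096/1277 D=2048/655 E=1024/263 F=1024/423] → run F
t=20: vr[A=4096/1277 D=2048/655 E=1024/263 F=2048/423] → run D
t=21: vr[A=4096/1277 D=3072/655 E=1024/263 F=2048/423] → run A
t=22: vr[D=3072/655 E=1024/263 F=2048/423] → run E
t=23: vr[D=3072/655 E=1536/263 F=2048/423] → run D
t=24: vr[D=4096/655 E=1536/263 F=2048/423] → run F
t=25: vr[D=4096/655 E=1536/263 F=1024/141] → run E
t=26: vr[D=4096/655 E=2048/263 F=1024/141] → run D
t=27: vr[D=1024/131 E=2048/263 F=1024/141] → run F
t=28: vr[D=1024/131 E=2048/263 F=4096/423] → run E
t=29: vr[D=1024/131 E=2560/263 F=4096/423] → run D
t=30: vr[E=2560/263 F=4096/423] → run F
t=31: vr[E=2560/263 F=5120/423] → run E
t=32: vr[F=5120/423] → run F
t=33: (idle)
t=34: (idle)
t=35: (idle)
t=36: (idle)

context switches = 33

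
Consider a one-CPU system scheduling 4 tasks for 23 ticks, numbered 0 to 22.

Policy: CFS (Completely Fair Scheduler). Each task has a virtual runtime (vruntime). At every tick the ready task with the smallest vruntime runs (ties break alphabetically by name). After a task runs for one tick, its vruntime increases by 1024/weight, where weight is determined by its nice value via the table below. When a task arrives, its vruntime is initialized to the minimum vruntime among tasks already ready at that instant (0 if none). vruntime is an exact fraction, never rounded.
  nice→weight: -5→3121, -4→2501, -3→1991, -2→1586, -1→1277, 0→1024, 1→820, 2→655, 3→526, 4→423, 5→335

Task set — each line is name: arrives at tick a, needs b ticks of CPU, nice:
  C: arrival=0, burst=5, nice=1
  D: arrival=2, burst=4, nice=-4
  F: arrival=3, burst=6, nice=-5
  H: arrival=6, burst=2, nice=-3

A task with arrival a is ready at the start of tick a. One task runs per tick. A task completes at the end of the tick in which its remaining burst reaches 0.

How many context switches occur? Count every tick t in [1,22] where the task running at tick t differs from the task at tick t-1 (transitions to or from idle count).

context switches = 13

t=0: vr[C=0] → run C
t=1: vr[C=256/205] → run C
t=2: vr[C=512/205 D=512/205] → run C
t=3: vr[C=768/205 D=512/205 F=512/205] → run D
t=4: vr[C=768/205 D=36352/12505 F=512/205] → run F
t=5: vr[C=768/205 D=36352/12505 F=1807872/639805] → run F
t=6: vr[C=768/205 D=36352/12505 F=2017792/639805 H=36352/12505] → run D
t=7: vr[C=768/205 D=41472/12505 F=2017792/639805 H=36352/12505] → run H
t=8: vr[C=768/205 D=41472/12505 F=2017792/639805 H=85181952/24897455] → run F
t=9: vr[C=768/205 D=41472/12505 F=2227712/639805 H=85181952/24897455] → run D
t=10: vr[C=768/205 D=46592/12505 F=2227712/639805 H=85181952/24897455] → run H
t=11: vr[C=768/205 D=46592/12505 F=2227712/639805] → run F
t=12: vr[C=768/205 D=46592/12505 F=2437632/639805] → run D
t=13: vr[C=768/205 F=2437632/639805] → run C
t=14: vr[C=1024/205 F=2437632/639805] → run F
t=15: vr[C=1024/205 F=2647552/639805] → run F
t=16: vr[C=1024/205] → run C
t=17: (idle)
t=18: (idle)
t=19: (idle)
t=20: (idle)
t=21: (idle)
t=22: (idle)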